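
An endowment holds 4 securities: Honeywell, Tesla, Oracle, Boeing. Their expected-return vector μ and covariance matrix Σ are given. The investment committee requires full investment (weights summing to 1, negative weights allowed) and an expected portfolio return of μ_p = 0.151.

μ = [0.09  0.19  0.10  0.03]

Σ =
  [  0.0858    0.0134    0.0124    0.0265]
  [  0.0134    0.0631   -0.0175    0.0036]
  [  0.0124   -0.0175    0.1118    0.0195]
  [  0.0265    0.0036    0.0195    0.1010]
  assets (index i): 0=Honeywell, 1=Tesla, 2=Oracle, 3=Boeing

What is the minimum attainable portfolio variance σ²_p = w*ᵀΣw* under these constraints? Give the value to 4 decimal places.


p=Σ⁻¹μ = [0.3855  3.3305  1.4069  -0.1945]
q=Σ⁻¹𝟙 = [5.7414  17.0547  9.9544  5.8648]
a=μᵀp=0.802355  b=𝟙ᵀp=4.928510  c=𝟙ᵀq=38.615345  D=ac−b²=6.693003
λ₁=(c·0.151−b)/D = (38.615345·0.151−4.928510)/6.693003 = 0.134828
λ₂=(a−b·0.151)/D = (0.802355−4.928510·0.151)/6.693003 = 0.008688
w* = 0.134828·p + 0.008688·q:
  w_0 = 0.134828·0.3855 + 0.008688·5.7414 = 0.1019  (Honeywell)
  w_1 = 0.134828·3.3305 + 0.008688·17.0547 = 0.5972  (Tesla)
  w_2 = 0.134828·1.4069 + 0.008688·9.9544 = 0.2762  (Oracle)
  w_3 = 0.134828·-0.1945 + 0.008688·5.8648 = 0.0247  (Boeing)
Σw_i=1.0000  μᵀw=0.1510
σ²=wᵀΣw=λ₁·μ_p+λ₂ = 0.134828·0.151 + 0.008688 = 0.029047 ≈ 0.0290

0.0290


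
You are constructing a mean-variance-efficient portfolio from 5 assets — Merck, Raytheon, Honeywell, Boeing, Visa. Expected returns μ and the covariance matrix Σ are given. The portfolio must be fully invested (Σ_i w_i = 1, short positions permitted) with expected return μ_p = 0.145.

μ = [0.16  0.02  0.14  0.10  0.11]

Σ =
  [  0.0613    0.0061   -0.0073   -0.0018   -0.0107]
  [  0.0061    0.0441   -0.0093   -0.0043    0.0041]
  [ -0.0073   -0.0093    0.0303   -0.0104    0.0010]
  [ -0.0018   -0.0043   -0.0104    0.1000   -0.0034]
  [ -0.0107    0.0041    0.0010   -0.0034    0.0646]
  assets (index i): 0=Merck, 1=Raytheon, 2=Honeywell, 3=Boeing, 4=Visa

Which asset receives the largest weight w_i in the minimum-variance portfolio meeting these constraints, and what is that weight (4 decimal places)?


u=Σ⁻¹μ = [3.6980  1.2820  6.4733  1.8708  2.2322]
v=Σ⁻¹𝟙 = [23.2038  30.9035  53.6531  17.9206  17.4745]
a=μᵀu=1.956210  b=𝟙ᵀu=15.556361  c=𝟙ᵀv=143.155449  D=ac−b²=38.041804
λ₁=(c·0.145−b)/D = (143.155449·0.145−15.556361)/38.041804 = 0.136723
λ₂=(a−b·0.145)/D = (1.956210−15.556361·0.145)/38.041804 = -0.007872
w* = 0.136723·u + -0.007872·v:
  w_0 = 0.136723·3.6980 + -0.007872·23.2038 = 0.3229  (Merck)
  w_1 = 0.136723·1.2820 + -0.007872·30.9035 = -0.0680  (Raytheon)
  w_2 = 0.136723·6.4733 + -0.007872·53.6531 = 0.4627  (Honeywell)
  w_3 = 0.136723·1.8708 + -0.007872·17.9206 = 0.1147  (Boeing)
  w_4 = 0.136723·2.2322 + -0.007872·17.4745 = 0.1676  (Visa)
Σw_i=1.0000  μᵀw=0.1450
σ²=wᵀΣw=λ₁·μ_p+λ₂ = 0.136723·0.145 + -0.007872 = 0.011953 ≈ 0.0120

Honeywell (0.4627)


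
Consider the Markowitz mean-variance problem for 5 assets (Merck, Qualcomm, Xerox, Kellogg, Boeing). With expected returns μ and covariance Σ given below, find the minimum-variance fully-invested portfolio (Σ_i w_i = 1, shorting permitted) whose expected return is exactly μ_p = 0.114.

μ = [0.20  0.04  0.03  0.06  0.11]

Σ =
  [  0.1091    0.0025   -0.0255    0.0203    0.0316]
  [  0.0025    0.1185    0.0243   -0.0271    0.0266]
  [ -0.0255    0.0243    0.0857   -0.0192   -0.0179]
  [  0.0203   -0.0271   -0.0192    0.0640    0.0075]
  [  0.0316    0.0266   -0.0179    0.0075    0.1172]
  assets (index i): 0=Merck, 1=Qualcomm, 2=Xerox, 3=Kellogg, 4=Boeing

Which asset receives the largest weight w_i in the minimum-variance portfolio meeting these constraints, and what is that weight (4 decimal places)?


g=Σ⁻¹μ = [1.8067  0.0980  1.1286  0.6791  0.5581]
h=Σ⁻¹𝟙 = [7.3777  8.2126  17.5664  21.3295  5.9972]
a=μᵀg=0.501256  b=𝟙ᵀg=4.270511  c=𝟙ᵀh=60.483547  D=ac−b²=12.080478
λ₁=(c·0.114−b)/D = (60.483547·0.114−4.270511)/12.080478 = 0.217261
λ₂=(a−b·0.114)/D = (0.501256−4.270511·0.114)/12.080478 = 0.001193
w* = 0.217261·g + 0.001193·h:
  w_0 = 0.217261·1.8067 + 0.001193·7.3777 = 0.4013  (Merck)
  w_1 = 0.217261·0.0980 + 0.001193·8.2126 = 0.0311  (Qualcomm)
  w_2 = 0.217261·1.1286 + 0.001193·17.5664 = 0.2662  (Xerox)
  w_3 = 0.217261·0.6791 + 0.001193·21.3295 = 0.1730  (Kellogg)
  w_4 = 0.217261·0.5581 + 0.001193·5.9972 = 0.1284  (Boeing)
Σw_i=1.0000  μᵀw=0.1140
σ²=wᵀΣw=λ₁·μ_p+λ₂ = 0.217261·0.114 + 0.001193 = 0.025961 ≈ 0.0260

Merck (0.4013)


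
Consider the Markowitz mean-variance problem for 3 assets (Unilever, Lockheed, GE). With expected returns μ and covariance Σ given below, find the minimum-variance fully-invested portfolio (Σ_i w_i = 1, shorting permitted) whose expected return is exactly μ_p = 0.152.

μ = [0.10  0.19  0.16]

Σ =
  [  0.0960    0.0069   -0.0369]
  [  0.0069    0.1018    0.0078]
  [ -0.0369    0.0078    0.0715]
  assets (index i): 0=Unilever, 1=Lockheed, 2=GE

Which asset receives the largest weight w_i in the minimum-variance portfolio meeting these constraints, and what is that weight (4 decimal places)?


u=Σ⁻¹μ = [2.1630  1.4751  3.1931]
v=Σ⁻¹𝟙 = [18.7355  6.7976  22.9135]
a=μᵀu=1.007476  b=𝟙ᵀu=6.831264  c=𝟙ᵀv=48.446644  D=ac−b²=2.142682
λ₁=(c·0.152−b)/D = (48.446644·0.152−6.831264)/2.142682 = 0.248579
λ₂=(a−b·0.152)/D = (1.007476−6.831264·0.152)/2.142682 = -0.014410
w* = 0.248579·u + -0.014410·v:
  w_0 = 0.248579·2.1630 + -0.014410·18.7355 = 0.2677  (Unilever)
  w_1 = 0.248579·1.4751 + -0.014410·6.7976 = 0.2687  (Lockheed)
  w_2 = 0.248579·3.1931 + -0.014410·22.9135 = 0.4636  (GE)
Σw_i=1.0000  μᵀw=0.1520
σ²=wᵀΣw=λ₁·μ_p+λ₂ = 0.248579·0.152 + -0.014410 = 0.023374 ≈ 0.0234

GE (0.4636)


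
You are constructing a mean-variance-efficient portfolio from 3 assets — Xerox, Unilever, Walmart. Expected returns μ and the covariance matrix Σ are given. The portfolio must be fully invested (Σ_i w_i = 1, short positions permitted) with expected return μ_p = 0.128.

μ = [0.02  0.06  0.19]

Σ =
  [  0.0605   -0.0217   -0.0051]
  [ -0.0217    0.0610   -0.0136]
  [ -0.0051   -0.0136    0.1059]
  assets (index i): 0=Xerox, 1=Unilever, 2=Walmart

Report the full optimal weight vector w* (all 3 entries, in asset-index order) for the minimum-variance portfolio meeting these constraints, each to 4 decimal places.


u=Σ⁻¹μ = [1.1770  1.8685  2.0908]
v=Σ⁻¹𝟙 = [28.4422  29.7746  14.6364]
a=μᵀu=0.532895  b=𝟙ᵀu=5.136228  c=𝟙ᵀv=72.853171  D=ac−b²=12.442269
λ₁=(c·0.128−b)/D = (72.853171·0.128−5.136228)/12.442269 = 0.336673
λ₂=(a−b·0.128)/D = (0.532895−5.136228·0.128)/12.442269 = -0.010010
w* = 0.336673·u + -0.010010·v:
  w_0 = 0.336673·1.1770 + -0.010010·28.4422 = 0.1116  (Xerox)
  w_1 = 0.336673·1.8685 + -0.010010·29.7746 = 0.3310  (Unilever)
  w_2 = 0.336673·2.0908 + -0.010010·14.6364 = 0.5574  (Walmart)
Σw_i=1.0000  μᵀw=0.1280
σ²=wᵀΣw=λ₁·μ_p+λ₂ = 0.336673·0.128 + -0.010010 = 0.033085 ≈ 0.0331

0.1116  0.3310  0.5574


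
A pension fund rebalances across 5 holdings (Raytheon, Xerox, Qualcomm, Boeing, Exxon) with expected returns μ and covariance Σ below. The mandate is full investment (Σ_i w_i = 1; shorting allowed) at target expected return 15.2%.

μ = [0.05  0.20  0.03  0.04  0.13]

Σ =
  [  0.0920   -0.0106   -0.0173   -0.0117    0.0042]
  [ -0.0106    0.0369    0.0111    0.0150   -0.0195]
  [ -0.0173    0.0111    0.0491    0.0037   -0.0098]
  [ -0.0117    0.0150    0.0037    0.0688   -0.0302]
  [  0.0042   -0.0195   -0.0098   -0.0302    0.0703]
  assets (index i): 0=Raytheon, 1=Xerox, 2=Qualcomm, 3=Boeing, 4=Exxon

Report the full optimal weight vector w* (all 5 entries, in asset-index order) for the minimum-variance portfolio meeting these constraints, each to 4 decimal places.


x=Σ⁻¹μ = [1.3906  7.6467  0.1637  1.0577  4.3644]
y=Σ⁻¹𝟙 = [21.2111  34.7841  25.4616  25.4735  37.0985]
a=μᵀx=2.213456  b=𝟙ᵀx=14.622970  c=𝟙ᵀy=144.028776  D=ac−b²=104.970095
λ₁=(c·0.152−b)/D = (144.028776·0.152−14.622970)/104.970095 = 0.069252
λ₂=(a−b·0.152)/D = (2.213456−14.622970·0.152)/104.970095 = -0.000088
w* = 0.069252·x + -0.000088·y:
  w_0 = 0.069252·1.3906 + -0.000088·21.2111 = 0.0944  (Raytheon)
  w_1 = 0.069252·7.6467 + -0.000088·34.7841 = 0.5265  (Xerox)
  w_2 = 0.069252·0.1637 + -0.000088·25.4616 = 0.0091  (Qualcomm)
  w_3 = 0.069252·1.0577 + -0.000088·25.4735 = 0.0710  (Boeing)
  w_4 = 0.069252·4.3644 + -0.000088·37.0985 = 0.2990  (Exxon)
Σw_i=1.0000  μᵀw=0.1520
σ²=wᵀΣw=λ₁·μ_p+λ₂ = 0.069252·0.152 + -0.000088 = 0.010438 ≈ 0.0104

0.0944  0.5265  0.0091  0.0710  0.2990


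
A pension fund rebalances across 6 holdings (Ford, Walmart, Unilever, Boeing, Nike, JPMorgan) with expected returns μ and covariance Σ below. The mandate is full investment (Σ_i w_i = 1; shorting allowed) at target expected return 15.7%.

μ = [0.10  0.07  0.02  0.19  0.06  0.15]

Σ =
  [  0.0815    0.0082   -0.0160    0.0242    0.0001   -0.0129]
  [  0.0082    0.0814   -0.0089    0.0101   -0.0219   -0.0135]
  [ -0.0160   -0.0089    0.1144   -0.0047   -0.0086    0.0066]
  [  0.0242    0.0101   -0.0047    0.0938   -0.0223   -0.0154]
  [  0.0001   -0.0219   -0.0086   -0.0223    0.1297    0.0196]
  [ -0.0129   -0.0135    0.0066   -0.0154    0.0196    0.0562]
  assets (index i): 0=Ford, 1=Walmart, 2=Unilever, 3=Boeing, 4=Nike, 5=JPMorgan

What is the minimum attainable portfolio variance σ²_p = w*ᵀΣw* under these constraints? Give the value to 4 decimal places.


0.0218

g=Σ⁻¹μ = [1.0392  1.2497  0.3474  2.3670  0.5555  3.6218]
h=Σ⁻¹𝟙 = [12.8908  17.3205  11.7956  12.2776  9.9799  23.4117]
a=μᵀg=1.224689  b=𝟙ᵀg=9.180709  c=𝟙ᵀh=87.676062  D=ac−b²=23.090451
λ₁=(c·0.157−b)/D = (87.676062·0.157−9.180709)/23.090451 = 0.198542
λ₂=(a−b·0.157)/D = (1.224689−9.180709·0.157)/23.090451 = -0.009384
w* = 0.198542·g + -0.009384·h:
  w_0 = 0.198542·1.0392 + -0.009384·12.8908 = 0.0854  (Ford)
  w_1 = 0.198542·1.2497 + -0.009384·17.3205 = 0.0856  (Walmart)
  w_2 = 0.198542·0.3474 + -0.009384·11.7956 = -0.0417  (Unilever)
  w_3 = 0.198542·2.3670 + -0.009384·12.2776 = 0.3547  (Boeing)
  w_4 = 0.198542·0.5555 + -0.009384·9.9799 = 0.0166  (Nike)
  w_5 = 0.198542·3.6218 + -0.009384·23.4117 = 0.4994  (JPMorgan)
Σw_i=1.0000  μᵀw=0.1570
σ²=wᵀΣw=λ₁·μ_p+λ₂ = 0.198542·0.157 + -0.009384 = 0.021787 ≈ 0.0218


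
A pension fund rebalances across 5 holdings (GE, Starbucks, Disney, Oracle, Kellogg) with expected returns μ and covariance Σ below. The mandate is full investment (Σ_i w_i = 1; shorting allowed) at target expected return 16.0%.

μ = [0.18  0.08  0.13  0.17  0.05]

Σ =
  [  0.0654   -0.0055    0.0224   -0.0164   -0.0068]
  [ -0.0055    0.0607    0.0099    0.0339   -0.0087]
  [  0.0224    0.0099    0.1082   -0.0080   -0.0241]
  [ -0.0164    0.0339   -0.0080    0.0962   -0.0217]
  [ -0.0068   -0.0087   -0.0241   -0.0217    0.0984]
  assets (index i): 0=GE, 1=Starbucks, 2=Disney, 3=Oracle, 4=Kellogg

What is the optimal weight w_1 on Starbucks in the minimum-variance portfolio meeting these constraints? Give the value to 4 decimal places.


-0.0748

x=Σ⁻¹μ = [3.2459  0.1477  1.0755  2.7208  1.6089]
y=Σ⁻¹𝟙 = [18.4733  11.0953  9.4654  14.4657  17.9286]
a=μᵀx=1.278888  b=𝟙ᵀx=8.798920  c=𝟙ᵀy=71.428294  D=ac−b²=13.927771
λ₁=(c·0.160−b)/D = (71.428294·0.160−8.798920)/13.927771 = 0.188803
λ₂=(a−b·0.160)/D = (1.278888−8.798920·0.160)/13.927771 = -0.009258
w* = 0.188803·x + -0.009258·y:
  w_0 = 0.188803·3.2459 + -0.009258·18.4733 = 0.4418  (GE)
  w_1 = 0.188803·0.1477 + -0.009258·11.0953 = -0.0748  (Starbucks)
  w_2 = 0.188803·1.0755 + -0.009258·9.4654 = 0.1154  (Disney)
  w_3 = 0.188803·2.7208 + -0.009258·14.4657 = 0.3798  (Oracle)
  w_4 = 0.188803·1.6089 + -0.009258·17.9286 = 0.1378  (Kellogg)
Σw_i=1.0000  μᵀw=0.1600
σ²=wᵀΣw=λ₁·μ_p+λ₂ = 0.188803·0.160 + -0.009258 = 0.020951 ≈ 0.0210


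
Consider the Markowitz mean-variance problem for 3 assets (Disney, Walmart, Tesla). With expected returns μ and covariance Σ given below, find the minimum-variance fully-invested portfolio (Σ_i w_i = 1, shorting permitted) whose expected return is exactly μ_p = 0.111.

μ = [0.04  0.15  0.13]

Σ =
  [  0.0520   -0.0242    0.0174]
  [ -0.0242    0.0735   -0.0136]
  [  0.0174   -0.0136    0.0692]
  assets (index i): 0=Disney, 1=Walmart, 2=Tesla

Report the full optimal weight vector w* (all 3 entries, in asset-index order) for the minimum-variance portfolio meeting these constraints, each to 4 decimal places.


0.3053  0.4237  0.2710

x=Σ⁻¹μ = [1.4163  2.8941  2.0913]
y=Σ⁻¹𝟙 = [26.4788  24.6624  12.6399]
a=μᵀx=0.762633  b=𝟙ᵀx=6.401698  c=𝟙ᵀy=63.781087  D=ac−b²=7.659821
λ₁=(c·0.111−b)/D = (63.781087·0.111−6.401698)/7.659821 = 0.088514
λ₂=(a−b·0.111)/D = (0.762633−6.401698·0.111)/7.659821 = 0.006794
w* = 0.088514·x + 0.006794·y:
  w_0 = 0.088514·1.4163 + 0.006794·26.4788 = 0.3053  (Disney)
  w_1 = 0.088514·2.8941 + 0.006794·24.6624 = 0.4237  (Walmart)
  w_2 = 0.088514·2.0913 + 0.006794·12.6399 = 0.2710  (Tesla)
Σw_i=1.0000  μᵀw=0.1110
σ²=wᵀΣw=λ₁·μ_p+λ₂ = 0.088514·0.111 + 0.006794 = 0.016620 ≈ 0.0166


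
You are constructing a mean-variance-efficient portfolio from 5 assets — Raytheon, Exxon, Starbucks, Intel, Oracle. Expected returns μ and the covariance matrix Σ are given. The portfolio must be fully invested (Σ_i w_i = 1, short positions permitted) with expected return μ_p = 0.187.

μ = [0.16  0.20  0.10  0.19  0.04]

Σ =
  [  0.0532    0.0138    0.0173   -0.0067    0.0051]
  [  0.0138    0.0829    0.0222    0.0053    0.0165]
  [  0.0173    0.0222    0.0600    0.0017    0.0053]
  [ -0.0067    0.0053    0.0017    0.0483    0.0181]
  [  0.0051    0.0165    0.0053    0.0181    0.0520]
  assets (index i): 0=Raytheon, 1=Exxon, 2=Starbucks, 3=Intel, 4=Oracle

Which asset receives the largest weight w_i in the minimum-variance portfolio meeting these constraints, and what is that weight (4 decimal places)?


Intel (0.4902)

u=Σ⁻¹μ = [3.2922  1.9138  0.0356  4.8770  -1.8621]
v=Σ⁻¹𝟙 = [16.3206  3.9089  9.1952  18.8884  8.8780]
a=μᵀu=1.765219  b=𝟙ᵀu=8.256498  c=𝟙ᵀv=57.191010  D=ac−b²=32.784889
λ₁=(c·0.187−b)/D = (57.191010·0.187−8.256498)/32.784889 = 0.074370
λ₂=(a−b·0.187)/D = (1.765219−8.256498·0.187)/32.784889 = 0.006749
w* = 0.074370·u + 0.006749·v:
  w_0 = 0.074370·3.2922 + 0.006749·16.3206 = 0.3550  (Raytheon)
  w_1 = 0.074370·1.9138 + 0.006749·3.9089 = 0.1687  (Exxon)
  w_2 = 0.074370·0.0356 + 0.006749·9.1952 = 0.0647  (Starbucks)
  w_3 = 0.074370·4.8770 + 0.006749·18.8884 = 0.4902  (Intel)
  w_4 = 0.074370·-1.8621 + 0.006749·8.8780 = -0.0786  (Oracle)
Σw_i=1.0000  μᵀw=0.1870
σ²=wᵀΣw=λ₁·μ_p+λ₂ = 0.074370·0.187 + 0.006749 = 0.020656 ≈ 0.0207


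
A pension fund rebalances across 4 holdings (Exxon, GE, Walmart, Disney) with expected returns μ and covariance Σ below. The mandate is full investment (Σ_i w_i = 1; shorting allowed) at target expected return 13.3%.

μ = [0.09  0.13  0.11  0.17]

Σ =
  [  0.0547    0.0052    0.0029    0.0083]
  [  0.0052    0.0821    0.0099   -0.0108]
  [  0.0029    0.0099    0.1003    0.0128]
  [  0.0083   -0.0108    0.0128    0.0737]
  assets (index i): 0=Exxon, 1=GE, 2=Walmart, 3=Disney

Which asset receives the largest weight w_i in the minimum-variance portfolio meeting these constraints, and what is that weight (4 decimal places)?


x=Σ⁻¹μ = [1.0929  1.7500  0.5942  2.3368]
y=Σ⁻¹𝟙 = [14.8816  12.0658  6.7553  12.4875]
a=μᵀx=0.788473  b=𝟙ᵀx=5.773845  c=𝟙ᵀy=46.190106  D=ac−b²=3.082377
λ₁=(c·0.133−b)/D = (46.190106·0.133−5.773845)/3.082377 = 0.119855
λ₂=(a−b·0.133)/D = (0.788473−5.773845·0.133)/3.082377 = 0.006668
w* = 0.119855·x + 0.006668·y:
  w_0 = 0.119855·1.0929 + 0.006668·14.8816 = 0.2302  (Exxon)
  w_1 = 0.119855·1.7500 + 0.006668·12.0658 = 0.2902  (GE)
  w_2 = 0.119855·0.5942 + 0.006668·6.7553 = 0.1163  (Walmart)
  w_3 = 0.119855·2.3368 + 0.006668·12.4875 = 0.3633  (Disney)
Σw_i=1.0000  μᵀw=0.1330
σ²=wᵀΣw=λ₁·μ_p+λ₂ = 0.119855·0.133 + 0.006668 = 0.022608 ≈ 0.0226

Disney (0.3633)


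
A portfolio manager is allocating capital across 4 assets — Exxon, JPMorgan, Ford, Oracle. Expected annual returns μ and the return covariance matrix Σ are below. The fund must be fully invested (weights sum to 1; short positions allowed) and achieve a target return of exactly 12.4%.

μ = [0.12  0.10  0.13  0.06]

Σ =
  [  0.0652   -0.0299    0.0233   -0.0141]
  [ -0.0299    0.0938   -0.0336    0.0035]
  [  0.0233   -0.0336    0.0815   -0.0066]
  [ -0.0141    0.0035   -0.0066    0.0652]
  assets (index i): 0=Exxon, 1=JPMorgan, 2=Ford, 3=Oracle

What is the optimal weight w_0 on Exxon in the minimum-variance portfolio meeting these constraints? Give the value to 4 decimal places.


0.3522

x=Σ⁻¹μ = [2.6322  2.5742  2.0299  1.5568]
y=Σ⁻¹𝟙 = [24.8449  23.7658  16.6755  21.1226]
a=μᵀx=0.930584  b=𝟙ᵀx=8.793130  c=𝟙ᵀy=86.408702  D=ac−b²=3.091374
λ₁=(c·0.124−b)/D = (86.408702·0.124−8.793130)/3.091374 = 0.621584
λ₂=(a−b·0.124)/D = (0.930584−8.793130·0.124)/3.091374 = -0.051681
w* = 0.621584·x + -0.051681·y:
  w_0 = 0.621584·2.6322 + -0.051681·24.8449 = 0.3522  (Exxon)
  w_1 = 0.621584·2.5742 + -0.051681·23.7658 = 0.3718  (JPMorgan)
  w_2 = 0.621584·2.0299 + -0.051681·16.6755 = 0.3999  (Ford)
  w_3 = 0.621584·1.5568 + -0.051681·21.1226 = -0.1240  (Oracle)
Σw_i=1.0000  μᵀw=0.1240
σ²=wᵀΣw=λ₁·μ_p+λ₂ = 0.621584·0.124 + -0.051681 = 0.025396 ≈ 0.0254


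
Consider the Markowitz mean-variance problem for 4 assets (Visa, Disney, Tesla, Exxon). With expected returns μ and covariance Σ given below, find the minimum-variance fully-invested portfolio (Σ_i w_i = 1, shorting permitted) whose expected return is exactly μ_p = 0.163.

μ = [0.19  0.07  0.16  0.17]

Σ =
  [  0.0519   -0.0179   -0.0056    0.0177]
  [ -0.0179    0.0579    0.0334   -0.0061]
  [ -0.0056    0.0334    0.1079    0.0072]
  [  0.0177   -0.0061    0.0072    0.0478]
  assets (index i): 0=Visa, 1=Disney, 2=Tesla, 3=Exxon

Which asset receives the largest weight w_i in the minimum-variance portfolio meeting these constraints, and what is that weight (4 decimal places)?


Visa (0.4444)

x=Σ⁻¹μ = [3.6815  2.0896  0.8717  2.3286]
y=Σ⁻¹𝟙 = [22.8079  24.9676  1.6949  15.4059]
a=μᵀx=1.381093  b=𝟙ᵀx=8.971414  c=𝟙ᵀy=64.876289  D=ac−b²=9.113897
λ₁=(c·0.163−b)/D = (64.876289·0.163−8.971414)/9.113897 = 0.175931
λ₂=(a−b·0.163)/D = (1.381093−8.971414·0.163)/9.113897 = -0.008915
w* = 0.175931·x + -0.008915·y:
  w_0 = 0.175931·3.6815 + -0.008915·22.8079 = 0.4444  (Visa)
  w_1 = 0.175931·2.0896 + -0.008915·24.9676 = 0.1450  (Disney)
  w_2 = 0.175931·0.8717 + -0.008915·1.6949 = 0.1383  (Tesla)
  w_3 = 0.175931·2.3286 + -0.008915·15.4059 = 0.2723  (Exxon)
Σw_i=1.0000  μᵀw=0.1630
σ²=wᵀΣw=λ₁·μ_p+λ₂ = 0.175931·0.163 + -0.008915 = 0.019762 ≈ 0.0198


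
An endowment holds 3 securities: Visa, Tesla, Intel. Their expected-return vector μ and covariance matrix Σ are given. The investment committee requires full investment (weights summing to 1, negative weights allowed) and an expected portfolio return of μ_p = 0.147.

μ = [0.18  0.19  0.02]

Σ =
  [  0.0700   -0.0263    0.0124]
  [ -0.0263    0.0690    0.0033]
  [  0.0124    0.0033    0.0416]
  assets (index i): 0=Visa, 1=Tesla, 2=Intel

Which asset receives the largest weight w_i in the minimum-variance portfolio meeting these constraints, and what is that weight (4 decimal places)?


Tesla (0.3983)

x=Σ⁻¹μ = [4.4854  4.5214  -1.2149]
y=Σ⁻¹𝟙 = [19.2405  21.0309  16.6350]
a=μᵀx=1.642131  b=𝟙ᵀx=7.791867  c=𝟙ᵀy=56.906416  D=ac−b²=32.734629
λ₁=(c·0.147−b)/D = (56.906416·0.147−7.791867)/32.734629 = 0.017516
λ₂=(a−b·0.147)/D = (1.642131−7.791867·0.147)/32.734629 = 0.015174
w* = 0.017516·x + 0.015174·y:
  w_0 = 0.017516·4.4854 + 0.015174·19.2405 = 0.3705  (Visa)
  w_1 = 0.017516·4.5214 + 0.015174·21.0309 = 0.3983  (Tesla)
  w_2 = 0.017516·-1.2149 + 0.015174·16.6350 = 0.2311  (Intel)
Σw_i=1.0000  μᵀw=0.1470
σ²=wᵀΣw=λ₁·μ_p+λ₂ = 0.017516·0.147 + 0.015174 = 0.017749 ≈ 0.0177


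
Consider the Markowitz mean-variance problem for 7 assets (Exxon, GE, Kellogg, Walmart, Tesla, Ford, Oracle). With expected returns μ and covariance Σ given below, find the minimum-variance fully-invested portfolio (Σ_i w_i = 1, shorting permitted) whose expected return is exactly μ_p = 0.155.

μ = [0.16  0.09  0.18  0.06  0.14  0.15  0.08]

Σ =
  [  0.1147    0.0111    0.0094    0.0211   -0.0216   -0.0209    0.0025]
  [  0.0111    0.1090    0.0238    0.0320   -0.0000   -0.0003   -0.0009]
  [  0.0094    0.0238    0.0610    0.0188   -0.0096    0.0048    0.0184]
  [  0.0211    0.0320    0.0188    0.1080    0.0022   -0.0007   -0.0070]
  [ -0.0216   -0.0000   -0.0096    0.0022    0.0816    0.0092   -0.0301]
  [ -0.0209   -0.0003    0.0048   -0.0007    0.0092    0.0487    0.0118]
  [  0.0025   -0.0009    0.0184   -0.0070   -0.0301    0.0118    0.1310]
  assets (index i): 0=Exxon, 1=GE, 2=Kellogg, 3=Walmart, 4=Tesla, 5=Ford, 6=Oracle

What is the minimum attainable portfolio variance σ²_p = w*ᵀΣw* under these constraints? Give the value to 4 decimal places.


g=Σ⁻¹μ = [2.2722  0.1407  2.6642  -0.3939  2.4422  3.2188  0.4442]
h=Σ⁻¹𝟙 = [13.5668  4.6159  9.9865  3.8205  17.7910  20.0370  8.4908]
a=μᵀg=1.692408  b=𝟙ᵀg=10.788452  c=𝟙ᵀh=78.308348  D=ac−b²=16.138994
λ₁=(c·0.155−b)/D = (78.308348·0.155−10.788452)/16.138994 = 0.083608
λ₂=(a−b·0.155)/D = (1.692408−10.788452·0.155)/16.138994 = 0.001252
w* = 0.083608·g + 0.001252·h:
  w_0 = 0.083608·2.2722 + 0.001252·13.5668 = 0.2070  (Exxon)
  w_1 = 0.083608·0.1407 + 0.001252·4.6159 = 0.0175  (GE)
  w_2 = 0.083608·2.6642 + 0.001252·9.9865 = 0.2352  (Kellogg)
  w_3 = 0.083608·-0.3939 + 0.001252·3.8205 = -0.0282  (Walmart)
  w_4 = 0.083608·2.4422 + 0.001252·17.7910 = 0.2264  (Tesla)
  w_5 = 0.083608·3.2188 + 0.001252·20.0370 = 0.2942  (Ford)
  w_6 = 0.083608·0.4442 + 0.001252·8.4908 = 0.0478  (Oracle)
Σw_i=1.0000  μᵀw=0.1550
σ²=wᵀΣw=λ₁·μ_p+λ₂ = 0.083608·0.155 + 0.001252 = 0.014211 ≈ 0.0142

0.0142


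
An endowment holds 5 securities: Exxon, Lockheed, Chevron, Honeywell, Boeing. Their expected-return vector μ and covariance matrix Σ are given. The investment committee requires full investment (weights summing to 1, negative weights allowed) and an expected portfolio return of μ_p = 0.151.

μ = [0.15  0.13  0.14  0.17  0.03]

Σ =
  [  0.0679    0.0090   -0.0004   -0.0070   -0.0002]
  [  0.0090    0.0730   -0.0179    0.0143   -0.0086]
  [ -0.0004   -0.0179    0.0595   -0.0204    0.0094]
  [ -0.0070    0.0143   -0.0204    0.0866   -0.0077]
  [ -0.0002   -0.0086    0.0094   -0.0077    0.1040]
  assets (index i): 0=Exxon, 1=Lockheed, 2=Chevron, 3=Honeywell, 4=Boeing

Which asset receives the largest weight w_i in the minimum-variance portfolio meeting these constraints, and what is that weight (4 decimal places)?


u=Σ⁻¹μ = [2.2598  1.9421  3.8495  2.7594  0.3098]
v=Σ⁻¹𝟙 = [14.5348  16.1126  26.0445  17.0758  9.8860]
a=μᵀu=1.608760  b=𝟙ᵀu=11.120546  c=𝟙ᵀv=83.653620  D=ac−b²=10.912065
λ₁=(c·0.151−b)/D = (83.653620·0.151−11.120546)/10.912065 = 0.138484
λ₂=(a−b·0.151)/D = (1.608760−11.120546·0.151)/10.912065 = -0.006455
w* = 0.138484·u + -0.006455·v:
  w_0 = 0.138484·2.2598 + -0.006455·14.5348 = 0.2191  (Exxon)
  w_1 = 0.138484·1.9421 + -0.006455·16.1126 = 0.1649  (Lockheed)
  w_2 = 0.138484·3.8495 + -0.006455·26.0445 = 0.3650  (Chevron)
  w_3 = 0.138484·2.7594 + -0.006455·17.0758 = 0.2719  (Honeywell)
  w_4 = 0.138484·0.3098 + -0.006455·9.8860 = -0.0209  (Boeing)
Σw_i=1.0000  μᵀw=0.1510
σ²=wᵀΣw=λ₁·μ_p+λ₂ = 0.138484·0.151 + -0.006455 = 0.014456 ≈ 0.0145

Chevron (0.3650)


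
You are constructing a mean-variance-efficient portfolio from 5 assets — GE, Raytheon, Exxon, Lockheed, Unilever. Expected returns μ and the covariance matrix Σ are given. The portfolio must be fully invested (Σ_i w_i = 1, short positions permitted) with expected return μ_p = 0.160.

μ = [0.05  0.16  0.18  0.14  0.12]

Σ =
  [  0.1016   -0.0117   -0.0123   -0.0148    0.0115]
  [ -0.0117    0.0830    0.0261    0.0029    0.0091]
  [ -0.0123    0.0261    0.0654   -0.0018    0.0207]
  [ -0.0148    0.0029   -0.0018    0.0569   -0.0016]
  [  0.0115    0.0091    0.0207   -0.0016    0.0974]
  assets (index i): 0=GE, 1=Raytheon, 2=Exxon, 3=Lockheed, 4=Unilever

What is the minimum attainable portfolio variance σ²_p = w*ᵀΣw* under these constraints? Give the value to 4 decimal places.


u=Σ⁻¹μ = [1.2791  1.1878  2.4389  2.8238  0.4981]
v=Σ⁻¹𝟙 = [15.0523  8.5496  13.6782  21.6314  5.1393]
a=μᵀu=1.148109  b=𝟙ᵀu=8.227721  c=𝟙ᵀv=64.050689  D=ac−b²=5.841798
λ₁=(c·0.160−b)/D = (64.050689·0.160−8.227721)/5.841798 = 0.345850
λ₂=(a−b·0.160)/D = (1.148109−8.227721·0.160)/5.841798 = -0.028814
w* = 0.345850·u + -0.028814·v:
  w_0 = 0.345850·1.2791 + -0.028814·15.0523 = 0.0087  (GE)
  w_1 = 0.345850·1.1878 + -0.028814·8.5496 = 0.1645  (Raytheon)
  w_2 = 0.345850·2.4389 + -0.028814·13.6782 = 0.4494  (Exxon)
  w_3 = 0.345850·2.8238 + -0.028814·21.6314 = 0.3533  (Lockheed)
  w_4 = 0.345850·0.4981 + -0.028814·5.1393 = 0.0242  (Unilever)
Σw_i=1.0000  μᵀw=0.1600
σ²=wᵀΣw=λ₁·μ_p+λ₂ = 0.345850·0.160 + -0.028814 = 0.026522 ≈ 0.0265

0.0265


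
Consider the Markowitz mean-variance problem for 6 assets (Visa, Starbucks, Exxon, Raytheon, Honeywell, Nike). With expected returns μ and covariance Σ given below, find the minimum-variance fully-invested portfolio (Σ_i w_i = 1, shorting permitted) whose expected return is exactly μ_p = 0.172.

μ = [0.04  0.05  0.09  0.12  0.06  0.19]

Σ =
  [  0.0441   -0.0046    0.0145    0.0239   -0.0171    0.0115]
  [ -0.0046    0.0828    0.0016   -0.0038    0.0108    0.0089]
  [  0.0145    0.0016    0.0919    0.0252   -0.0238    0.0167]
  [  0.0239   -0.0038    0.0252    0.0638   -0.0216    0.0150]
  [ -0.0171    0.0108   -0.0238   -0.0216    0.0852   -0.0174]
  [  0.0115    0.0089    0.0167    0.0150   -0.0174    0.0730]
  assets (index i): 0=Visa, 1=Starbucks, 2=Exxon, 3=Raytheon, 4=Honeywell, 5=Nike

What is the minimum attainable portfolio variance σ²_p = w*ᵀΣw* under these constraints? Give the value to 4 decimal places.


0.0385

p=Σ⁻¹μ = [-0.1776  0.1607  0.5164  1.7476  1.7569  2.5526]
q=Σ⁻¹𝟙 = [21.2895  9.5922  8.3922  9.8769  21.7693  10.4149]
a=μᵀp=0.847539  b=𝟙ᵀp=6.556690  c=𝟙ᵀq=81.334886  D=ac−b²=25.944282
λ₁=(c·0.172−b)/D = (81.334886·0.172−6.556690)/25.944282 = 0.286495
λ₂=(a−b·0.172)/D = (0.847539−6.556690·0.172)/25.944282 = -0.010801
w* = 0.286495·p + -0.010801·q:
  w_0 = 0.286495·-0.1776 + -0.010801·21.2895 = -0.2808  (Visa)
  w_1 = 0.286495·0.1607 + -0.010801·9.5922 = -0.0576  (Starbucks)
  w_2 = 0.286495·0.5164 + -0.010801·8.3922 = 0.0573  (Exxon)
  w_3 = 0.286495·1.7476 + -0.010801·9.8769 = 0.3940  (Raytheon)
  w_4 = 0.286495·1.7569 + -0.010801·21.7693 = 0.2682  (Honeywell)
  w_5 = 0.286495·2.5526 + -0.010801·10.4149 = 0.6188  (Nike)
Σw_i=1.0000  μᵀw=0.1720
σ²=wᵀΣw=λ₁·μ_p+λ₂ = 0.286495·0.172 + -0.010801 = 0.038477 ≈ 0.0385


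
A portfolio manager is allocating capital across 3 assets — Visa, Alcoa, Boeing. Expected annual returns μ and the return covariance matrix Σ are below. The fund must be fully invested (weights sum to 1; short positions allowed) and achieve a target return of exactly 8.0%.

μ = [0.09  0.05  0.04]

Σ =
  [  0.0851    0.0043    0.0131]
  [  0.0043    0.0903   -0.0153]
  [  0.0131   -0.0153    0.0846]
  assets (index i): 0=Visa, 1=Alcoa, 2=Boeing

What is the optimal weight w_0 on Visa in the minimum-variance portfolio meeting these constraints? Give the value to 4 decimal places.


x=Σ⁻¹μ = [0.9622  0.5805  0.4288]
y=Σ⁻¹𝟙 = [9.1467  12.7935  12.7177]
a=μᵀx=0.132781  b=𝟙ᵀx=1.971587  c=𝟙ᵀy=34.657896  D=ac−b²=0.714746
λ₁=(c·0.080−b)/D = (34.657896·0.080−1.971587)/0.714746 = 1.120741
λ₂=(a−b·0.080)/D = (0.132781−1.971587·0.080)/0.714746 = -0.034902
w* = 1.120741·x + -0.034902·y:
  w_0 = 1.120741·0.9622 + -0.034902·9.1467 = 0.7592  (Visa)
  w_1 = 1.120741·0.5805 + -0.034902·12.7935 = 0.2041  (Alcoa)
  w_2 = 1.120741·0.4288 + -0.034902·12.7177 = 0.0367  (Boeing)
Σw_i=1.0000  μᵀw=0.0800
σ²=wᵀΣw=λ₁·μ_p+λ₂ = 1.120741·0.080 + -0.034902 = 0.054757 ≈ 0.0548

0.7592


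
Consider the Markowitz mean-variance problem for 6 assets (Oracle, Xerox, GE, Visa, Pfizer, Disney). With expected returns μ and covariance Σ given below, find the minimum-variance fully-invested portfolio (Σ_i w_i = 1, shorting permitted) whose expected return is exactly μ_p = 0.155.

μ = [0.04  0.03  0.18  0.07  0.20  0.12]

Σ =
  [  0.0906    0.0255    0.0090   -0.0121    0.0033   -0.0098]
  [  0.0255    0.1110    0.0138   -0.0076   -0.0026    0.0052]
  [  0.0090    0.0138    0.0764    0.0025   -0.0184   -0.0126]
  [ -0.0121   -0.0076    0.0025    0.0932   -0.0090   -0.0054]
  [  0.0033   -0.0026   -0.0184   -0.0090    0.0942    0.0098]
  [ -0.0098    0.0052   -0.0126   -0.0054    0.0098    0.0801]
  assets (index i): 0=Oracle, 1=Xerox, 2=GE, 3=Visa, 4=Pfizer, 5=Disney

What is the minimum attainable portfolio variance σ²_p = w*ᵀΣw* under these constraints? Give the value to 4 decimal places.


0.0170

g=Σ⁻¹μ = [0.4116  -0.1777  3.2427  1.0642  2.6498  1.8177]
h=Σ⁻¹𝟙 = [11.1161  5.0189  16.1432  14.3241  13.2847  15.3983]
a=μᵀg=1.417405  b=𝟙ᵀg=9.008397  c=𝟙ᵀh=75.285161  D=ac−b²=25.558347
λ₁=(c·0.155−b)/D = (75.285161·0.155−9.008397)/25.558347 = 0.104107
λ₂=(a−b·0.155)/D = (1.417405−9.008397·0.155)/25.558347 = 0.000826
w* = 0.104107·g + 0.000826·h:
  w_0 = 0.104107·0.4116 + 0.000826·11.1161 = 0.0520  (Oracle)
  w_1 = 0.104107·-0.1777 + 0.000826·5.0189 = -0.0144  (Xerox)
  w_2 = 0.104107·3.2427 + 0.000826·16.1432 = 0.3509  (GE)
  w_3 = 0.104107·1.0642 + 0.000826·14.3241 = 0.1226  (Visa)
  w_4 = 0.104107·2.6498 + 0.000826·13.2847 = 0.2868  (Pfizer)
  w_5 = 0.104107·1.8177 + 0.000826·15.3983 = 0.2019  (Disney)
Σw_i=1.0000  μᵀw=0.1550
σ²=wᵀΣw=λ₁·μ_p+λ₂ = 0.104107·0.155 + 0.000826 = 0.016962 ≈ 0.0170


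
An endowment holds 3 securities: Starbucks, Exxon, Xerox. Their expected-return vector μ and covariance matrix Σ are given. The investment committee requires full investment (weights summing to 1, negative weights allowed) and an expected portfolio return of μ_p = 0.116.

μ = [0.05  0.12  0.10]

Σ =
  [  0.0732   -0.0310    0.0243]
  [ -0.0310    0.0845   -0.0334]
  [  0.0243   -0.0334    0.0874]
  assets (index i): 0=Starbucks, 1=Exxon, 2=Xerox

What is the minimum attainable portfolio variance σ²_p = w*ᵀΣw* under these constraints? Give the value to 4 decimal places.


0.0328

x=Σ⁻¹μ = [1.1706  2.5598  1.7969]
y=Σ⁻¹𝟙 = [19.0463  25.0323  15.7123]
a=μᵀx=0.545407  b=𝟙ᵀx=5.527414  c=𝟙ᵀy=59.790861  D=ac−b²=2.058061
λ₁=(c·0.116−b)/D = (59.790861·0.116−5.527414)/2.058061 = 0.684297
λ₂=(a−b·0.116)/D = (0.545407−5.527414·0.116)/2.058061 = -0.046535
w* = 0.684297·x + -0.046535·y:
  w_0 = 0.684297·1.1706 + -0.046535·19.0463 = -0.0853  (Starbucks)
  w_1 = 0.684297·2.5598 + -0.046535·25.0323 = 0.5868  (Exxon)
  w_2 = 0.684297·1.7969 + -0.046535·15.7123 = 0.4985  (Xerox)
Σw_i=1.0000  μᵀw=0.1160
σ²=wᵀΣw=λ₁·μ_p+λ₂ = 0.684297·0.116 + -0.046535 = 0.032843 ≈ 0.0328


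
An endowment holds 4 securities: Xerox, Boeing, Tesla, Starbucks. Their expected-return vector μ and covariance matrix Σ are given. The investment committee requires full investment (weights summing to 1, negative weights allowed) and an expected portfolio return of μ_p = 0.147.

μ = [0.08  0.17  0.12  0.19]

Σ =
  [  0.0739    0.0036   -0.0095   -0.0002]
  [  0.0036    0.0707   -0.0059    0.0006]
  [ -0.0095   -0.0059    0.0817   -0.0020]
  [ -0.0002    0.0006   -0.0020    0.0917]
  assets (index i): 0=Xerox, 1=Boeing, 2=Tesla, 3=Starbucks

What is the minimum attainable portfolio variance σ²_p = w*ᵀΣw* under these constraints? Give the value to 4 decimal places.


0.0190

g=Σ⁻¹μ = [1.2039  2.4789  1.8392  2.0985]
h=Σ⁻¹𝟙 = [14.8176  14.5708  15.2887  11.1756]
a=μᵀg=1.137137  b=𝟙ᵀg=7.620443  c=𝟙ᵀh=55.852664  D=ac−b²=5.440966
λ₁=(c·0.147−b)/D = (55.852664·0.147−7.620443)/5.440966 = 0.108418
λ₂=(a−b·0.147)/D = (1.137137−7.620443·0.147)/5.440966 = 0.003112
w* = 0.108418·g + 0.003112·h:
  w_0 = 0.108418·1.2039 + 0.003112·14.8176 = 0.1766  (Xerox)
  w_1 = 0.108418·2.4789 + 0.003112·14.5708 = 0.3141  (Boeing)
  w_2 = 0.108418·1.8392 + 0.003112·15.2887 = 0.2470  (Tesla)
  w_3 = 0.108418·2.0985 + 0.003112·11.1756 = 0.2623  (Starbucks)
Σw_i=1.0000  μᵀw=0.1470
σ²=wᵀΣw=λ₁·μ_p+λ₂ = 0.108418·0.147 + 0.003112 = 0.019049 ≈ 0.0190


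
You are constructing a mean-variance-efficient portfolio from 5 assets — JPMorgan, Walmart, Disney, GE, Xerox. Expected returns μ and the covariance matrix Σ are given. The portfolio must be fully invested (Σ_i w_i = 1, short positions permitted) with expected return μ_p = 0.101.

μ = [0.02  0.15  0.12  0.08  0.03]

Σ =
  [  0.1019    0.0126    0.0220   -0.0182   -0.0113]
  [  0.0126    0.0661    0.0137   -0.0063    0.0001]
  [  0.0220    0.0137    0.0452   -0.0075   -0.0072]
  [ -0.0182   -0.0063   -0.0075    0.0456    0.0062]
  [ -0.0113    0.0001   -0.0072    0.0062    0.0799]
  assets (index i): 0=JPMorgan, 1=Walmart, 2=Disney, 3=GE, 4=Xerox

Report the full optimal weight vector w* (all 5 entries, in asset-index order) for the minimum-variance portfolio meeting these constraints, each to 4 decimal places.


0.0368  0.2219  0.3122  0.3329  0.0963

u=Σ⁻¹μ = [-0.1424  1.9852  2.5751  2.3405  0.4033]
v=Σ⁻¹𝟙 = [10.7113  11.6300  20.4141  29.3229  13.5802]
a=μᵀu=0.803278  b=𝟙ᵀu=7.161653  c=𝟙ᵀv=85.658473  D=ac−b²=17.518310
λ₁=(c·0.101−b)/D = (85.658473·0.101−7.161653)/17.518310 = 0.085045
λ₂=(a−b·0.101)/D = (0.803278−7.161653·0.101)/17.518310 = 0.004564
w* = 0.085045·u + 0.004564·v:
  w_0 = 0.085045·-0.1424 + 0.004564·10.7113 = 0.0368  (JPMorgan)
  w_1 = 0.085045·1.9852 + 0.004564·11.6300 = 0.2219  (Walmart)
  w_2 = 0.085045·2.5751 + 0.004564·20.4141 = 0.3122  (Disney)
  w_3 = 0.085045·2.3405 + 0.004564·29.3229 = 0.3329  (GE)
  w_4 = 0.085045·0.4033 + 0.004564·13.5802 = 0.0963  (Xerox)
Σw_i=1.0000  μᵀw=0.1010
σ²=wᵀΣw=λ₁·μ_p+λ₂ = 0.085045·0.101 + 0.004564 = 0.013153 ≈ 0.0132


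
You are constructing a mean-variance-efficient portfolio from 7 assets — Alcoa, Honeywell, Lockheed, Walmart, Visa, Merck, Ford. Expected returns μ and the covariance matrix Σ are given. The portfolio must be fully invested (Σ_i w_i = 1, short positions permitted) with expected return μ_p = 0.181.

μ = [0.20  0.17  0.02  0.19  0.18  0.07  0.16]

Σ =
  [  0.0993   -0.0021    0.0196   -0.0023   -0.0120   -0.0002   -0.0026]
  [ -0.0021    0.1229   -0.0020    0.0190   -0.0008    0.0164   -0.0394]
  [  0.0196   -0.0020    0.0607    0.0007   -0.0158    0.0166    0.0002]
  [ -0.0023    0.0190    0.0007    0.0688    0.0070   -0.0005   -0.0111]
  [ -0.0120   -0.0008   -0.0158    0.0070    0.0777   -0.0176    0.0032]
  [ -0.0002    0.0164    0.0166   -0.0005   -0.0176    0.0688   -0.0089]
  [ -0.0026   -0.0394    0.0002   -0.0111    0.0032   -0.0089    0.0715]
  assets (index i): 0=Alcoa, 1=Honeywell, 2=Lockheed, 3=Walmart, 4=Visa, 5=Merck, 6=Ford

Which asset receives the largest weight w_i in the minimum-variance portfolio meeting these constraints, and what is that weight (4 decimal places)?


p=Σ⁻¹μ = [2.6098  2.0646  -0.2880  2.6651  2.6916  1.8267  3.9918]
q=Σ⁻¹𝟙 = [10.9317  12.1870  13.5318  13.5199  18.9502  16.4946  24.3653]
a=μᵀp=2.624605  b=𝟙ᵀp=15.561631  c=𝟙ᵀq=109.980332  D=ac−b²=46.490528
λ₁=(c·0.181−b)/D = (109.980332·0.181−15.561631)/46.490528 = 0.093456
λ₂=(a−b·0.181)/D = (2.624605−15.561631·0.181)/46.490528 = -0.004131
w* = 0.093456·p + -0.004131·q:
  w_0 = 0.093456·2.6098 + -0.004131·10.9317 = 0.1987  (Alcoa)
  w_1 = 0.093456·2.0646 + -0.004131·12.1870 = 0.1426  (Honeywell)
  w_2 = 0.093456·-0.2880 + -0.004131·13.5318 = -0.0828  (Lockheed)
  w_3 = 0.093456·2.6651 + -0.004131·13.5199 = 0.1932  (Walmart)
  w_4 = 0.093456·2.6916 + -0.004131·18.9502 = 0.1733  (Visa)
  w_5 = 0.093456·1.8267 + -0.004131·16.4946 = 0.1026  (Merck)
  w_6 = 0.093456·3.9918 + -0.004131·24.3653 = 0.2724  (Ford)
Σw_i=1.0000  μᵀw=0.1810
σ²=wᵀΣw=λ₁·μ_p+λ₂ = 0.093456·0.181 + -0.004131 = 0.012785 ≈ 0.0128

Ford (0.2724)


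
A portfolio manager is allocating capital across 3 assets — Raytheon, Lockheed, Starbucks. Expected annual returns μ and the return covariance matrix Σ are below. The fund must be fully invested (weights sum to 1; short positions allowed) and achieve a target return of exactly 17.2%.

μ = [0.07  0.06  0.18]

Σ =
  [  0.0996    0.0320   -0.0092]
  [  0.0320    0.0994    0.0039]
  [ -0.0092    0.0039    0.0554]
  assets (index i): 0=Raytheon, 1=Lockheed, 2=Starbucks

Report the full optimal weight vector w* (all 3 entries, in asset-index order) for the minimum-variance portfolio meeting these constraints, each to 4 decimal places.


g=Σ⁻¹μ = [0.9655  0.1595  3.3982]
h=Σ⁻¹𝟙 = [9.8477  6.1346  19.2540]
a=μᵀg=0.688827  b=𝟙ᵀg=4.523142  c=𝟙ᵀh=35.236354  D=ac−b²=3.812944
λ₁=(c·0.172−b)/D = (35.236354·0.172−4.523142)/3.812944 = 0.403235
λ₂=(a−b·0.172)/D = (0.688827−4.523142·0.172)/3.812944 = -0.023382
w* = 0.403235·g + -0.023382·h:
  w_0 = 0.403235·0.9655 + -0.023382·9.8477 = 0.1591  (Raytheon)
  w_1 = 0.403235·0.1595 + -0.023382·6.1346 = -0.0791  (Lockheed)
  w_2 = 0.403235·3.3982 + -0.023382·19.2540 = 0.9201  (Starbucks)
Σw_i=1.0000  μᵀw=0.1720
σ²=wᵀΣw=λ₁·μ_p+λ₂ = 0.403235·0.172 + -0.023382 = 0.045975 ≈ 0.0460

0.1591  -0.0791  0.9201


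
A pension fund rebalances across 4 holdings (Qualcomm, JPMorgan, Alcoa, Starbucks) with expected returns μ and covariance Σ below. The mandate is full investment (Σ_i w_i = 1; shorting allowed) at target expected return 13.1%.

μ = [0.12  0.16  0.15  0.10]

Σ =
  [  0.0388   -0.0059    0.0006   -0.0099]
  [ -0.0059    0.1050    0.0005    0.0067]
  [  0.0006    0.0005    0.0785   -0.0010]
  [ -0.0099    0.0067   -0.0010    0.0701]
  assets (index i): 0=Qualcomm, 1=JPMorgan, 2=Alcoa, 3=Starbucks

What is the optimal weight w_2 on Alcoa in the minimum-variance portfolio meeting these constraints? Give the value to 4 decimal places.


0.2246

u=Σ⁻¹μ = [3.7760  1.6100  1.8951  1.8330]
v=Σ⁻¹𝟙 = [31.6948  10.0986  12.6610  17.9569]
a=μᵀu=1.178273  b=𝟙ᵀu=9.114005  c=𝟙ᵀv=72.411385  D=ac−b²=2.255316
λ₁=(c·0.131−b)/D = (72.411385·0.131−9.114005)/2.255316 = 0.164893
λ₂=(a−b·0.131)/D = (1.178273−9.114005·0.131)/2.255316 = -0.006944
w* = 0.164893·u + -0.006944·v:
  w_0 = 0.164893·3.7760 + -0.006944·31.6948 = 0.4025  (Qualcomm)
  w_1 = 0.164893·1.6100 + -0.006944·10.0986 = 0.1954  (JPMorgan)
  w_2 = 0.164893·1.8951 + -0.006944·12.6610 = 0.2246  (Alcoa)
  w_3 = 0.164893·1.8330 + -0.006944·17.9569 = 0.1775  (Starbucks)
Σw_i=1.0000  μᵀw=0.1310
σ²=wᵀΣw=λ₁·μ_p+λ₂ = 0.164893·0.131 + -0.006944 = 0.014657 ≈ 0.0147


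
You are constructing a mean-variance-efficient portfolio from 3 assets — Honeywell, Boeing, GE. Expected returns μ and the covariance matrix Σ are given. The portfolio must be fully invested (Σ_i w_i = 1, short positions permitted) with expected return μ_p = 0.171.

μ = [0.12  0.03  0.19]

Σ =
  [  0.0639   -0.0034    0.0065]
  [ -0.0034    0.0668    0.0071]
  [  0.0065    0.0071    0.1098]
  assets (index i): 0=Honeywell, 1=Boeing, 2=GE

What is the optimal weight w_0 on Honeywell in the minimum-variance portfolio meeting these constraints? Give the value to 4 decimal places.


0.5045

x=Σ⁻¹μ = [1.7343  0.3669  1.6040]
y=Σ⁻¹𝟙 = [15.7147  15.0039  7.2070]
a=μᵀx=0.523887  b=𝟙ᵀx=3.705205  c=𝟙ᵀy=37.925558  D=ac−b²=6.140153
λ₁=(c·0.171−b)/D = (37.925558·0.171−3.705205)/6.140153 = 0.452768
λ₂=(a−b·0.171)/D = (0.523887−3.705205·0.171)/6.140153 = -0.017867
w* = 0.452768·x + -0.017867·y:
  w_0 = 0.452768·1.7343 + -0.017867·15.7147 = 0.5045  (Honeywell)
  w_1 = 0.452768·0.3669 + -0.017867·15.0039 = -0.1020  (Boeing)
  w_2 = 0.452768·1.6040 + -0.017867·7.2070 = 0.5975  (GE)
Σw_i=1.0000  μᵀw=0.1710
σ²=wᵀΣw=λ₁·μ_p+λ₂ = 0.452768·0.171 + -0.017867 = 0.059557 ≈ 0.0596
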